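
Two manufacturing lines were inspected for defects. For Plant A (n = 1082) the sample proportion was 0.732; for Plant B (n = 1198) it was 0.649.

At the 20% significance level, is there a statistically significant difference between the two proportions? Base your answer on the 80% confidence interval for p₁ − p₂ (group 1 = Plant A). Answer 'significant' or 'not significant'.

Each SE is √(p̂(1−p̂)/n): √(0.7320·0.2680/1082) = 0.01347 and √(0.6490·0.3510/1198) = 0.01379.
SE(p̂₁ − p̂₂) = √(SE₁² + SE₂²) = √(0.0001814409 + 0.0001901641) = 0.01928, since the two samples are independent.
At 80% confidence z* = 1.282; margin = 1.282 × 0.01928 = 0.02472.
The difference is 0.7320 − 0.6490 = 0.0830, so the interval is 0.0830 ± 0.02472 = (0.05828, 0.10772).
The interval (0.05828, 0.10772) does not contain 0, so the difference is significant.

significant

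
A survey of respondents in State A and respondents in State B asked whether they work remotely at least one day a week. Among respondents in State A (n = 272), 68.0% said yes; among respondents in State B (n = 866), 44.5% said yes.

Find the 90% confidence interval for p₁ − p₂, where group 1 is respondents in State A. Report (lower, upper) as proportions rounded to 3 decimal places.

Each SE is √(p̂(1−p̂)/n): √(0.6800·0.3200/272) = 0.02828 and √(0.4450·0.5550/866) = 0.01689.
SE(p̂₁ − p̂₂) = √(SE₁² + SE₂²) = √(0.0007997584 + 0.0002852721) = 0.03294, since the two samples are independent.
At 90% confidence z* = 1.645; margin = 1.645 × 0.03294 = 0.05419.
The difference is 0.6800 − 0.4450 = 0.2350, so the interval is 0.2350 ± 0.05419 = (0.181, 0.289).

(0.181, 0.289)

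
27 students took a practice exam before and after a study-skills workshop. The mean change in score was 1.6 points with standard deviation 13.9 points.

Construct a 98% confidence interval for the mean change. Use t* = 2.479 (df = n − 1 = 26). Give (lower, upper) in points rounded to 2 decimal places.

Paired design: SE = s_d/√n = 13.9/√27 = 2.6751.
t* = 2.479; margin of error = 2.479 × 2.6751 = 6.6316.
1.6 ± 6.6316 → (-5.03, 8.23).

(-5.03, 8.23)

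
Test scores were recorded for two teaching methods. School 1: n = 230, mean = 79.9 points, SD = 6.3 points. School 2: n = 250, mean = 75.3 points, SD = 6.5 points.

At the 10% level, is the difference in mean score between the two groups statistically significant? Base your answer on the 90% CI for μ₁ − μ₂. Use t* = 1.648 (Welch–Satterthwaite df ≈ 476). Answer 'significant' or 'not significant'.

significant

SE₁ = s₁/√n₁ = 6.3/√230 = 0.4154; SE₂ = 6.5/√250 = 0.4111.
Independent samples, unequal variances: SE_diff = √(SE₁² + SE₂²) = √(0.17255716 + 0.16900321) = 0.5844.
t* = 1.648, so margin of error = 1.648 × 0.5844 = 0.9631.
Difference in means = 79.9 − 75.3 = 4.6000.
4.6000 ± 0.9631 → (3.6369, 5.5631).
The interval (3.6369, 5.5631) does not contain 0, so the difference is significant.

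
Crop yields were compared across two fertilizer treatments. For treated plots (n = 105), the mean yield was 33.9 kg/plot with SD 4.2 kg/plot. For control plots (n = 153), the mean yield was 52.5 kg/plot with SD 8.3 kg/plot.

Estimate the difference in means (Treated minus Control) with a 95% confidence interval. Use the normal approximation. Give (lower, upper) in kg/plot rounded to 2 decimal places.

(-20.14, -17.06)

Per-group SEs: s₁/√n₁ = 4.2/√105 = 0.4099, s₂/√n₂ = 8.3/√153 = 0.6710.
Unpooled SE of the difference: √(0.16801801 + 0.450241) = 0.7863.
Margin of error = z* · SE = 1.960 × 0.7863 = 1.5411.
x̄₁ − x̄₂ = 33.9 − 52.5 = -18.6000.
CI: -18.6000 ± 1.5411 = (-20.14, -17.06).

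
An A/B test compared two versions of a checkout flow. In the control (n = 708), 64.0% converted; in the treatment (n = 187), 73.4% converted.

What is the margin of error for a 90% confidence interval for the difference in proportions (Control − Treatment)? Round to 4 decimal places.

Each SE is √(p̂(1−p̂)/n): √(0.6400·0.3600/708) = 0.01804 and √(0.7340·0.2660/187) = 0.03231.
SE(p̂₁ − p̂₂) = √(SE₁² + SE₂²) = √(0.0003254416 + 0.0010439361) = 0.03701, since the two samples are independent.
At 90% confidence z* = 1.645; margin = 1.645 × 0.03701 = 0.06088.

0.0609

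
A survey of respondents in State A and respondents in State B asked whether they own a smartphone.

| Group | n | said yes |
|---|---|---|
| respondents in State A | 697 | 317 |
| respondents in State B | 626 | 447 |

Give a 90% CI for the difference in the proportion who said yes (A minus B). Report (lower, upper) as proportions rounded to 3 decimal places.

Sample proportions: 317/697 = 0.4548, 447/626 = 0.7141.
Each SE is √(p̂(1−p̂)/n): √(0.4548·0.5452/697) = 0.01886 and √(0.7141·0.2859/626) = 0.01806.
SE(p̂₁ − p̂₂) = √(SE₁² + SE₂²) = √(0.0003556996 + 0.0003261636) = 0.02611, since the two samples are independent.
At 90% confidence z* = 1.645; margin = 1.645 × 0.02611 = 0.04295.
The difference is 0.4548 − 0.7141 = -0.2593, so the interval is -0.2593 ± 0.04295 = (-0.302, -0.216).

(-0.302, -0.216)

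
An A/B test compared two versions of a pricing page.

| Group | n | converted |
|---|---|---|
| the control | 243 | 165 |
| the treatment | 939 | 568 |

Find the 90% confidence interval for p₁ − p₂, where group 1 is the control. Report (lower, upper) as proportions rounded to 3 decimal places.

First, p̂₁ = 165/243 = 0.6790; p̂₂ = 568/939 = 0.6049.
The two standard errors are √(0.6790×0.3210/243) = 0.02995 and √(0.6049×0.3951/939) = 0.01595.
Because the samples are independent, SE_diff = √(0.02995² + 0.01595²) = 0.03393.
Using z* = 1.645 for 90%, ME = 1.645 × 0.03393 = 0.05581.
p̂₁ − p̂₂ = 0.0741; interval 0.0741 ± 0.05581 gives (0.018, 0.130).

(0.018, 0.130)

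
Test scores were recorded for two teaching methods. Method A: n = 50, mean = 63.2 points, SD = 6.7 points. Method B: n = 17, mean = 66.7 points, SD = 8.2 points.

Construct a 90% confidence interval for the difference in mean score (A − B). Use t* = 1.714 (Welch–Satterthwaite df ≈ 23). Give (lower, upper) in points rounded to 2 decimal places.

Standard errors of each mean: 6.7/√50 = 0.9475 and 8.2/√17 = 1.9888.
SE(x̄₁ − x̄₂) = √(0.9475² + 1.9888²) = 2.2030 for independent samples with unequal variances.
With t* = 1.714, the margin is 1.714 × 2.2030 = 3.7759.
x̄₁ − x̄₂ = 63.2 − 66.7 = -3.5000; the interval is -3.5000 ± 3.7759 = (-7.28, 0.28).

(-7.28, 0.28)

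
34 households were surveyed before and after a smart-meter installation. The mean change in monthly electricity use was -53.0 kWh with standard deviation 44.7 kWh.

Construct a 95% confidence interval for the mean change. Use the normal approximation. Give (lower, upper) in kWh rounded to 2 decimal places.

(-68.03, -37.97)

This is a matched-pairs design, so SE = s_d/√n = 44.7/√34 = 7.6660.
Margin = 1.960 × 7.6660 = 15.0254; the interval is -53.0 ± 15.0254 = (-68.03, -37.97).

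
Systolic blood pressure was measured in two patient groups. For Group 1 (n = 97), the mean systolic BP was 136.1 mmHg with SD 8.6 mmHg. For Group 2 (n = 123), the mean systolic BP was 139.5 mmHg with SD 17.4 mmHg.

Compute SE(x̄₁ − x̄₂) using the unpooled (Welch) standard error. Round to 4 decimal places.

1.7955

SE₁ = s₁/√n₁ = 8.6/√97 = 0.8732; SE₂ = 17.4/√123 = 1.5689.
Independent samples, unequal variances: SE_diff = √(SE₁² + SE₂²) = √(0.76247824 + 2.46144721) = 1.7955.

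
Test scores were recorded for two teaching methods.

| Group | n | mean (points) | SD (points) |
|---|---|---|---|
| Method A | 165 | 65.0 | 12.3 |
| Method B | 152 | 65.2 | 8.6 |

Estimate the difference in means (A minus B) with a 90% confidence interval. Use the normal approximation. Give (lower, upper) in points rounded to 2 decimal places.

SE₁ = s₁/√n₁ = 12.3/√165 = 0.9576; SE₂ = 8.6/√152 = 0.6976.
Independent samples, unequal variances: SE_diff = √(SE₁² + SE₂²) = √(0.91699776 + 0.48664576) = 1.1848.
z* = 1.645, so margin of error = 1.645 × 1.1848 = 1.9490.
Difference in means = 65.0 − 65.2 = -0.2000.
-0.2000 ± 1.9490 → (-2.15, 1.75).

(-2.15, 1.75)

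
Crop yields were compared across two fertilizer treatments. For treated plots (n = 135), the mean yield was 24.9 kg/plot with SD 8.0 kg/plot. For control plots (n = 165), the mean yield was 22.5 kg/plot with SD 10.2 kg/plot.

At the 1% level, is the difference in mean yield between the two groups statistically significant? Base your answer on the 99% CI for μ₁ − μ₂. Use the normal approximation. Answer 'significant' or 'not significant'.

not significant

Per-group SEs: s₁/√n₁ = 8.0/√135 = 0.6885, s₂/√n₂ = 10.2/√165 = 0.7941.
Unpooled SE of the difference: √(0.47403225 + 0.63059481) = 1.0510.
Margin of error = z* · SE = 2.576 × 1.0510 = 2.7074.
x̄₁ − x̄₂ = 24.9 − 22.5 = 2.4000.
CI: 2.4000 ± 2.7074 = (-0.3074, 5.1074).
The interval (-0.3074, 5.1074) contains 0, so the difference is not significant.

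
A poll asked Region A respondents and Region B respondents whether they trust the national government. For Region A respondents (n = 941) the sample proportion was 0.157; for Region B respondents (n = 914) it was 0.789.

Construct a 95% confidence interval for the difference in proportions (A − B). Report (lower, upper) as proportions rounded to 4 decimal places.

(-0.6672, -0.5968)

SE₁ = √(p̂₁(1−p̂₁)/n₁) = √(0.1570·0.8430/941) = 0.01186; SE₂ = √(0.7890·0.2110/914) = 0.01350.
Independent samples: SE of the difference = √(SE₁² + SE₂²) = √(0.0001406596 + 0.00018225) = 0.01797.
z* for 95% confidence is 1.960, so the margin of error is 1.960 × 0.01797 = 0.03522.
Point estimate p̂₁ − p̂₂ = 0.1570 − 0.7890 = -0.6320.
-0.6320 ± 0.03522 → (-0.6672, -0.5968).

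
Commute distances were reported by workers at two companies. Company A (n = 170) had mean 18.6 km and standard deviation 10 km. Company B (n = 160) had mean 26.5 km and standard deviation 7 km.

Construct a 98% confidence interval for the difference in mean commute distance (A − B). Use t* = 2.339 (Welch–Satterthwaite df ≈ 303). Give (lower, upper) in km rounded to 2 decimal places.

Standard errors of each mean: 10/√170 = 0.7670 and 7/√160 = 0.5534.
SE(x̄₁ − x̄₂) = √(0.7670² + 0.5534²) = 0.9458 for independent samples with unequal variances.
With t* = 2.339, the margin is 2.339 × 0.9458 = 2.2122.
x̄₁ − x̄₂ = 18.6 − 26.5 = -7.9000; the interval is -7.9000 ± 2.2122 = (-10.11, -5.69).

(-10.11, -5.69)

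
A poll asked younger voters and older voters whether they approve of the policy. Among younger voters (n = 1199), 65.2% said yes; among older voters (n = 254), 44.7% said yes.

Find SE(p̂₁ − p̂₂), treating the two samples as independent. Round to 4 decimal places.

0.0341

The two standard errors are √(0.6520×0.3480/1199) = 0.01376 and √(0.4470×0.5530/254) = 0.03120.
Because the samples are independent, SE_diff = √(0.01376² + 0.03120²) = 0.03410.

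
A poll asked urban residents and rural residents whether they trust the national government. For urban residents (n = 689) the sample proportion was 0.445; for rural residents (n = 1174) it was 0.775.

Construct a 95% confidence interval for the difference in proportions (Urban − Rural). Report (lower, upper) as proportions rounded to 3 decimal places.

(-0.374, -0.286)

The two standard errors are √(0.4450×0.5550/689) = 0.01893 and √(0.7750×0.2250/1174) = 0.01219.
Because the samples are independent, SE_diff = √(0.01893² + 0.01219²) = 0.02252.
Using z* = 1.960 for 95%, ME = 1.960 × 0.02252 = 0.04414.
p̂₁ − p̂₂ = -0.3300; interval -0.3300 ± 0.04414 gives (-0.374, -0.286).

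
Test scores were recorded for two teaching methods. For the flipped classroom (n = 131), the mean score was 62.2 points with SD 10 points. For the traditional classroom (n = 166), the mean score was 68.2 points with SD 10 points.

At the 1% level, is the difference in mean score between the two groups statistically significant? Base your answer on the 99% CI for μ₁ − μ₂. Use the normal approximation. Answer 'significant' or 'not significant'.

significant

Standard errors of each mean: 10/√131 = 0.8737 and 10/√166 = 0.7762.
SE(x̄₁ − x̄₂) = √(0.8737² + 0.7762²) = 1.1687 for independent samples with unequal variances.
With z* = 2.576, the margin is 2.576 × 1.1687 = 3.0106.
x̄₁ − x̄₂ = 62.2 − 68.2 = -6.0000; the interval is -6.0000 ± 3.0106 = (-9.0106, -2.9894).
The interval (-9.0106, -2.9894) does not contain 0, so the difference is significant.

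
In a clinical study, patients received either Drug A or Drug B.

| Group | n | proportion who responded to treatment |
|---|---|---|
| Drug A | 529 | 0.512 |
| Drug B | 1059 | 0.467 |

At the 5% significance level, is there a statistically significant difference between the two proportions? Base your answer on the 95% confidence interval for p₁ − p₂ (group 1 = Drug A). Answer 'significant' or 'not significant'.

The two standard errors are √(0.5120×0.4880/529) = 0.02173 and √(0.4670×0.5330/1059) = 0.01533.
Because the samples are independent, SE_diff = √(0.02173² + 0.01533²) = 0.02659.
Using z* = 1.960 for 95%, ME = 1.960 × 0.02659 = 0.05212.
p̂₁ − p̂₂ = 0.0450; interval 0.0450 ± 0.05212 gives (-0.00712, 0.09712).
The interval (-0.00712, 0.09712) contains 0, so the difference is not significant.

not significant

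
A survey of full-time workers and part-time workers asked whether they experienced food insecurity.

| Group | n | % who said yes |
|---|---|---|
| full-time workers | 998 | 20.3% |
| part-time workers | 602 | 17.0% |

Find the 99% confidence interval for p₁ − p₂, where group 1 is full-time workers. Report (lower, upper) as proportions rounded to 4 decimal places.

Each SE is √(p̂(1−p̂)/n): √(0.2030·0.7970/998) = 0.01273 and √(0.1700·0.8300/602) = 0.01531.
SE(p̂₁ − p̂₂) = √(SE₁² + SE₂²) = √(0.0001620529 + 0.0002343961) = 0.01991, since the two samples are independent.
At 99% confidence z* = 2.576; margin = 2.576 × 0.01991 = 0.05129.
The difference is 0.2030 − 0.1700 = 0.0330, so the interval is 0.0330 ± 0.05129 = (-0.0183, 0.0843).

(-0.0183, 0.0843)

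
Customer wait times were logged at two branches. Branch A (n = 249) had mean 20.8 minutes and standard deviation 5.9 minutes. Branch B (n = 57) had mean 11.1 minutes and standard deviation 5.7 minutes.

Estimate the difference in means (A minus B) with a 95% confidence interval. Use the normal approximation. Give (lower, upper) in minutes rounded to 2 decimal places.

Standard errors of each mean: 5.9/√249 = 0.3739 and 5.7/√57 = 0.7550.
SE(x̄₁ − x̄₂) = √(0.3739² + 0.7550²) = 0.8425 for independent samples with unequal variances.
With z* = 1.960, the margin is 1.960 × 0.8425 = 1.6513.
x̄₁ − x̄₂ = 20.8 − 11.1 = 9.7000; the interval is 9.7000 ± 1.6513 = (8.05, 11.35).

(8.05, 11.35)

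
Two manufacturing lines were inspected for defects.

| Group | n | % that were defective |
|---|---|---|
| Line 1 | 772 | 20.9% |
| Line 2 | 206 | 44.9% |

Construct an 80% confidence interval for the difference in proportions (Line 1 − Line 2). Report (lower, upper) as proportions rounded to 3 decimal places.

Each SE is √(p̂(1−p̂)/n): √(0.2090·0.7910/772) = 0.01463 and √(0.4490·0.5510/206) = 0.03465.
SE(p̂₁ − p̂₂) = √(SE₁² + SE₂²) = √(0.0002140369 + 0.0012006225) = 0.03761, since the two samples are independent.
At 80% confidence z* = 1.282; margin = 1.282 × 0.03761 = 0.04822.
The difference is 0.2090 − 0.4490 = -0.2400, so the interval is -0.2400 ± 0.04822 = (-0.288, -0.192).

(-0.288, -0.192)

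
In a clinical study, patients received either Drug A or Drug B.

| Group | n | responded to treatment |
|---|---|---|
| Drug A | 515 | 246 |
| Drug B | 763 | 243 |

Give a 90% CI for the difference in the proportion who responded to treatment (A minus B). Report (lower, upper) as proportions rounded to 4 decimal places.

First, p̂₁ = 246/515 = 0.4777; p̂₂ = 243/763 = 0.3185.
The two standard errors are √(0.4777×0.5223/515) = 0.02201 and √(0.3185×0.6815/763) = 0.01687.
Because the samples are independent, SE_diff = √(0.02201² + 0.01687²) = 0.02773.
Using z* = 1.645 for 90%, ME = 1.645 × 0.02773 = 0.04562.
p̂₁ − p̂₂ = 0.1592; interval 0.1592 ± 0.04562 gives (0.1136, 0.2048).

(0.1136, 0.2048)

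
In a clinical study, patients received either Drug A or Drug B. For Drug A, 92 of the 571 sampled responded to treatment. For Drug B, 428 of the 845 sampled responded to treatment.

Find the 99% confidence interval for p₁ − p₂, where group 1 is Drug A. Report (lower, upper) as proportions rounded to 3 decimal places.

(-0.405, -0.286)

Sample proportions: 92/571 = 0.1611, 428/845 = 0.5065.
Each SE is √(p̂(1−p̂)/n): √(0.1611·0.8389/571) = 0.01538 and √(0.5065·0.4935/845) = 0.01720.
SE(p̂₁ − p̂₂) = √(SE₁² + SE₂²) = √(0.0002365444 + 0.00029584) = 0.02307, since the two samples are independent.
At 99% confidence z* = 2.576; margin = 2.576 × 0.02307 = 0.05943.
The difference is 0.1611 − 0.5065 = -0.3454, so the interval is -0.3454 ± 0.05943 = (-0.405, -0.286).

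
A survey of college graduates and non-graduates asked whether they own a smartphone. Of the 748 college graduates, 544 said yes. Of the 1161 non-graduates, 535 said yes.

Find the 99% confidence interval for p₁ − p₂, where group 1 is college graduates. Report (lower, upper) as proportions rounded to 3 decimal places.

(0.210, 0.323)

First, p̂₁ = 544/748 = 0.7273; p̂₂ = 535/1161 = 0.4608.
The two standard errors are √(0.7273×0.2727/748) = 0.01628 and √(0.4608×0.5392/1161) = 0.01463.
Because the samples are independent, SE_diff = √(0.01628² + 0.01463²) = 0.02189.
Using z* = 2.576 for 99%, ME = 2.576 × 0.02189 = 0.05639.
p̂₁ − p̂₂ = 0.2665; interval 0.2665 ± 0.05639 gives (0.210, 0.323).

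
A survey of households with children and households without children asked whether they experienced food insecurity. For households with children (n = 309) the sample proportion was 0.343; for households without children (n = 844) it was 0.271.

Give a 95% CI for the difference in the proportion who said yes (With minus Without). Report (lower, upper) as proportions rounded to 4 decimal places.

SE₁ = √(p̂₁(1−p̂₁)/n₁) = √(0.3430·0.6570/309) = 0.02701; SE₂ = √(0.2710·0.7290/844) = 0.01530.
Independent samples: SE of the difference = √(SE₁² + SE₂²) = √(0.0007295401 + 0.00023409) = 0.03104.
z* for 95% confidence is 1.960, so the margin of error is 1.960 × 0.03104 = 0.06084.
Point estimate p̂₁ − p̂₂ = 0.3430 − 0.2710 = 0.0720.
0.0720 ± 0.06084 → (0.0112, 0.1328).

(0.0112, 0.1328)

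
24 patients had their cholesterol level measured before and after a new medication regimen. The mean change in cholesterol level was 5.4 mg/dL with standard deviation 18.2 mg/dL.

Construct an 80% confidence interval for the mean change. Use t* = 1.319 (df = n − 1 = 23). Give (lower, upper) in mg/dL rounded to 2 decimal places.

This is a matched-pairs design, so SE = s_d/√n = 18.2/√24 = 3.7151.
Margin = 1.319 × 3.7151 = 4.9002; the interval is 5.4 ± 4.9002 = (0.50, 10.30).

(0.50, 10.30)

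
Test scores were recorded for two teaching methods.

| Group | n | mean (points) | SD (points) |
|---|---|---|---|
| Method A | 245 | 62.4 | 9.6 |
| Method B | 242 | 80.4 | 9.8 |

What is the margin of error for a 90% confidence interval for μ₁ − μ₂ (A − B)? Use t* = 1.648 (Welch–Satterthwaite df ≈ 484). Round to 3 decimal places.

Per-group SEs: s₁/√n₁ = 9.6/√245 = 0.6133, s₂/√n₂ = 9.8/√242 = 0.6300.
Unpooled SE of the difference: √(0.37613689 + 0.3969) = 0.8792.
Margin of error = t* · SE = 1.648 × 0.8792 = 1.4489.

1.449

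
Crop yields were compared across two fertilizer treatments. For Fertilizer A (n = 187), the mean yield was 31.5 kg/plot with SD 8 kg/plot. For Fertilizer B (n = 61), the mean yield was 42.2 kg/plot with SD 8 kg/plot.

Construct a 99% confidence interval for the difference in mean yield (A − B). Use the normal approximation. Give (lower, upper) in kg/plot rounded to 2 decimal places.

(-13.74, -7.66)

Per-group SEs: s₁/√n₁ = 8/√187 = 0.5850, s₂/√n₂ = 8/√61 = 1.0243.
Unpooled SE of the difference: √(0.342225 + 1.04919049) = 1.1796.
Margin of error = z* · SE = 2.576 × 1.1796 = 3.0386.
x̄₁ − x̄₂ = 31.5 − 42.2 = -10.7000.
CI: -10.7000 ± 3.0386 = (-13.74, -7.66).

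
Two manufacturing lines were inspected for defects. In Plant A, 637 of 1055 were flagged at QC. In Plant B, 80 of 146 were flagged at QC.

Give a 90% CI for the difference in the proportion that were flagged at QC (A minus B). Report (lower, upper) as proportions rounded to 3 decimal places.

(-0.016, 0.128)

p̂₁ = 637/1055 = 0.6038 and p̂₂ = 80/146 = 0.5479.
SE₁ = √(p̂₁(1−p̂₁)/n₁) = √(0.6038·0.3962/1055) = 0.01506; SE₂ = √(0.5479·0.4521/146) = 0.04119.
Independent samples: SE of the difference = √(SE₁² + SE₂²) = √(0.0002268036 + 0.0016966161) = 0.04386.
z* for 90% confidence is 1.645, so the margin of error is 1.645 × 0.04386 = 0.07215.
Point estimate p̂₁ − p̂₂ = 0.6038 − 0.5479 = 0.0559.
0.0559 ± 0.07215 → (-0.016, 0.128).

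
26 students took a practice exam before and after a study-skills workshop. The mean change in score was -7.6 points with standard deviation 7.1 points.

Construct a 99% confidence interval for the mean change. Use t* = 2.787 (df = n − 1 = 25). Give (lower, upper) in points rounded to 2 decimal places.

(-11.48, -3.72)

This is a matched-pairs design, so SE = s_d/√n = 7.1/√26 = 1.3924.
Margin = 2.787 × 1.3924 = 3.8806; the interval is -7.6 ± 3.8806 = (-11.48, -3.72).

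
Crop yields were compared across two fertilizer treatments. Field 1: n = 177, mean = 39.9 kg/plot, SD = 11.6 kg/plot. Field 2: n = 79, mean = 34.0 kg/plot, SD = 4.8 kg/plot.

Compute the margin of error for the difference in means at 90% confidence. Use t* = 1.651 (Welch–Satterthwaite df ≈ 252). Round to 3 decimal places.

Standard errors of each mean: 11.6/√177 = 0.8719 and 4.8/√79 = 0.5400.
SE(x̄₁ − x̄₂) = √(0.8719² + 0.5400²) = 1.0256 for independent samples with unequal variances.
With t* = 1.651, the margin is 1.651 × 1.0256 = 1.6933.

1.693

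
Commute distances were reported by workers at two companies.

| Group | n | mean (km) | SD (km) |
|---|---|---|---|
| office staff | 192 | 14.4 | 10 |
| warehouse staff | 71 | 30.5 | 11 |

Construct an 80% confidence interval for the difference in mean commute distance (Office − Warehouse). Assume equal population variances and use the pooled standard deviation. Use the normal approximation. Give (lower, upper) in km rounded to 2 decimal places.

(-17.93, -14.27)

s_p = √[((n₁−1)s₁² + (n₂−1)s₂²)/(n₁+n₂−2)] = √[(191·10² + 70·11²)/261] = 10.2778.
SE = 10.2778·√(1/192 + 1/71) = 1.4276.
With z* = 1.282, margin = 1.282 × 1.4276 = 1.8302.
x̄₁ − x̄₂ = 14.4 − 30.5 = -16.1000; interval -16.1000 ± 1.8302 = (-17.93, -14.27).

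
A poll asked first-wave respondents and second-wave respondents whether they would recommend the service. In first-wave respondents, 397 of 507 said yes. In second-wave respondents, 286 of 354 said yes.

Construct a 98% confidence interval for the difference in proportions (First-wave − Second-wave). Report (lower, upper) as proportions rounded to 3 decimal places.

(-0.090, 0.040)

p̂₁ = 397/507 = 0.7830 and p̂₂ = 286/354 = 0.8079.
SE₁ = √(p̂₁(1−p̂₁)/n₁) = √(0.7830·0.2170/507) = 0.01831; SE₂ = √(0.8079·0.1921/354) = 0.02094.
Independent samples: SE of the difference = √(SE₁² + SE₂²) = √(0.0003352561 + 0.0004384836) = 0.02782.
z* for 98% confidence is 2.326, so the margin of error is 2.326 × 0.02782 = 0.06471.
Point estimate p̂₁ − p̂₂ = 0.7830 − 0.8079 = -0.0249.
-0.0249 ± 0.06471 → (-0.090, 0.040).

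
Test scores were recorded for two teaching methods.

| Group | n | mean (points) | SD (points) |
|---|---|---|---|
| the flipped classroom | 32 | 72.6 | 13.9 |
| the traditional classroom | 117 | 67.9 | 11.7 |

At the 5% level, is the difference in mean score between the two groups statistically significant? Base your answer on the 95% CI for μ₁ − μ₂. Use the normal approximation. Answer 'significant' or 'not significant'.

Standard errors of each mean: 13.9/√32 = 2.4572 and 11.7/√117 = 1.0817.
SE(x̄₁ − x̄₂) = √(2.4572² + 1.0817²) = 2.6848 for independent samples with unequal variances.
With z* = 1.960, the margin is 1.960 × 2.6848 = 5.2622.
x̄₁ − x̄₂ = 72.6 − 67.9 = 4.7000; the interval is 4.7000 ± 5.2622 = (-0.5622, 9.9622).
The interval (-0.5622, 9.9622) contains 0, so the difference is not significant.

not significant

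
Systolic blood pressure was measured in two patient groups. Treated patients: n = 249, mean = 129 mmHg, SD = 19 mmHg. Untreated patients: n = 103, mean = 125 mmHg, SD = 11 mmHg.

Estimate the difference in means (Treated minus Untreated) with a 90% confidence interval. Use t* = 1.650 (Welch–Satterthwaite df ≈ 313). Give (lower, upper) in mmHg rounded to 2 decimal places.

Per-group SEs: s₁/√n₁ = 19/√249 = 1.2041, s₂/√n₂ = 11/√103 = 1.0839.
Unpooled SE of the difference: √(1.44985681 + 1.17483921) = 1.6201.
Margin of error = t* · SE = 1.650 × 1.6201 = 2.6732.
x̄₁ − x̄₂ = 129 − 125 = 4.0000.
CI: 4.0000 ± 2.6732 = (1.33, 6.67).

(1.33, 6.67)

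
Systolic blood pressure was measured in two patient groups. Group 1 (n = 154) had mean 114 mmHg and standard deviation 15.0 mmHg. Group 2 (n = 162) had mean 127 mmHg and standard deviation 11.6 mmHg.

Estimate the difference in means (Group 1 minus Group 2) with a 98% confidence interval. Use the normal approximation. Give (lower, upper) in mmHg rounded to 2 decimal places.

SE₁ = s₁/√n₁ = 15.0/√154 = 1.2087; SE₂ = 11.6/√162 = 0.9114.
Independent samples, unequal variances: SE_diff = √(SE₁² + SE₂²) = √(1.46095569 + 0.83064996) = 1.5138.
z* = 2.326, so margin of error = 2.326 × 1.5138 = 3.5211.
Difference in means = 114 − 127 = -13.0000.
-13.0000 ± 3.5211 → (-16.52, -9.48).

(-16.52, -9.48)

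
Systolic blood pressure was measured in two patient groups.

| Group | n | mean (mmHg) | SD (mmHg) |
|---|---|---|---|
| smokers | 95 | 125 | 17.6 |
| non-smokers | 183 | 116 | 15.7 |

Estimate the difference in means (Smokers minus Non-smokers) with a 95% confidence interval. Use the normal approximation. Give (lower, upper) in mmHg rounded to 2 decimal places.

Per-group SEs: s₁/√n₁ = 17.6/√95 = 1.8057, s₂/√n₂ = 15.7/√183 = 1.1606.
Unpooled SE of the difference: √(3.26055249 + 1.34699236) = 2.1465.
Margin of error = z* · SE = 1.960 × 2.1465 = 4.2071.
x̄₁ − x̄₂ = 125 − 116 = 9.0000.
CI: 9.0000 ± 4.2071 = (4.79, 13.21).

(4.79, 13.21)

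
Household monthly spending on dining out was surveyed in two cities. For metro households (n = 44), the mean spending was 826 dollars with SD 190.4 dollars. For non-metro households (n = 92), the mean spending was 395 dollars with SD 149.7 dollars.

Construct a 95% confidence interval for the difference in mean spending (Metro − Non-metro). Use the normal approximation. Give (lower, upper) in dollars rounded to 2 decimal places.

(366.96, 495.04)

Standard errors of each mean: 190.4/√44 = 28.7039 and 149.7/√92 = 15.6073.
SE(x̄₁ − x̄₂) = √(28.7039² + 15.6073²) = 32.6726 for independent samples with unequal variances.
With z* = 1.960, the margin is 1.960 × 32.6726 = 64.0383.
x̄₁ − x̄₂ = 826 − 395 = 431.0000; the interval is 431.0000 ± 64.0383 = (366.96, 495.04).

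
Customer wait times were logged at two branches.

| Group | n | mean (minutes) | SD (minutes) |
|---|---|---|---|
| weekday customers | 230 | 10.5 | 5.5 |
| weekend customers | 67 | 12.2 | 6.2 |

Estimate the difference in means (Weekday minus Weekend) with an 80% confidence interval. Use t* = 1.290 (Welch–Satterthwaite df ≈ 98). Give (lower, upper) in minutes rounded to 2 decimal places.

Standard errors of each mean: 5.5/√230 = 0.3627 and 6.2/√67 = 0.7575.
SE(x̄₁ − x̄₂) = √(0.3627² + 0.7575²) = 0.8399 for independent samples with unequal variances.
With t* = 1.290, the margin is 1.290 × 0.8399 = 1.0835.
x̄₁ − x̄₂ = 10.5 − 12.2 = -1.7000; the interval is -1.7000 ± 1.0835 = (-2.78, -0.62).

(-2.78, -0.62)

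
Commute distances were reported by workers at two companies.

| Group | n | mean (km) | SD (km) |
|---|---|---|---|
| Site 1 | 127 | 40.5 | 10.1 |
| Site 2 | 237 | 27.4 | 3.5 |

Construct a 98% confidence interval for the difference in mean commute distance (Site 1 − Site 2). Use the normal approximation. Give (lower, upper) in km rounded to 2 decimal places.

(10.95, 15.25)

Standard errors of each mean: 10.1/√127 = 0.8962 and 3.5/√237 = 0.2273.
SE(x̄₁ − x̄₂) = √(0.8962² + 0.2273²) = 0.9246 for independent samples with unequal variances.
With z* = 2.326, the margin is 2.326 × 0.9246 = 2.1506.
x̄₁ − x̄₂ = 40.5 − 27.4 = 13.1000; the interval is 13.1000 ± 2.1506 = (10.95, 15.25).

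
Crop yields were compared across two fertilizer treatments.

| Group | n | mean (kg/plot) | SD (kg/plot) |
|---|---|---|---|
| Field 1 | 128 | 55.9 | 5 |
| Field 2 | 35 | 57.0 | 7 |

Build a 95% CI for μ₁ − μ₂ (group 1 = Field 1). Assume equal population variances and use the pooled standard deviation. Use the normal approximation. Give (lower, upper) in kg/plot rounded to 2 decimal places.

Pooled variance s_p² = [127·5² + 34·7²] / (128+35−2) = 30.0683, so s_p = 5.4835.
SE_diff = s_p·√(1/n₁ + 1/n₂) = 5.4835·√(1/128 + 1/35) = 1.0460.
z* = 1.960; margin = 1.960 × 1.0460 = 2.0502.
Difference = 55.9 − 57.0 = -1.1000.
-1.1000 ± 2.0502 → (-3.15, 0.95).

(-3.15, 0.95)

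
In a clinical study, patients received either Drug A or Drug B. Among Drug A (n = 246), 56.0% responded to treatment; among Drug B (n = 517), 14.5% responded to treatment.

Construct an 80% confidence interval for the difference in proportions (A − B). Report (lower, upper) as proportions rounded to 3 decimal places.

(0.370, 0.460)

Each SE is √(p̂(1−p̂)/n): √(0.5600·0.4400/246) = 0.03165 and √(0.1450·0.8550/517) = 0.01549.
SE(p̂₁ − p̂₂) = √(SE₁² + SE₂²) = √(0.0010017225 + 0.0002399401) = 0.03524, since the two samples are independent.
At 80% confidence z* = 1.282; margin = 1.282 × 0.03524 = 0.04518.
The difference is 0.5600 − 0.1450 = 0.4150, so the interval is 0.4150 ± 0.04518 = (0.370, 0.460).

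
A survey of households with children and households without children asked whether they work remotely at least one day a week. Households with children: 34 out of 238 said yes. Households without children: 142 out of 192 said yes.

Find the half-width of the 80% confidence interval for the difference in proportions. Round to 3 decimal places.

p̂₁ = 34/238 = 0.1429 and p̂₂ = 142/192 = 0.7396.
SE₁ = √(p̂₁(1−p̂₁)/n₁) = √(0.1429·0.8571/238) = 0.02269; SE₂ = √(0.7396·0.2604/192) = 0.03167.
Independent samples: SE of the difference = √(SE₁² + SE₂²) = √(0.0005148361 + 0.0010029889) = 0.03896.
z* for 80% confidence is 1.282, so the margin of error is 1.282 × 0.03896 = 0.04995.

0.050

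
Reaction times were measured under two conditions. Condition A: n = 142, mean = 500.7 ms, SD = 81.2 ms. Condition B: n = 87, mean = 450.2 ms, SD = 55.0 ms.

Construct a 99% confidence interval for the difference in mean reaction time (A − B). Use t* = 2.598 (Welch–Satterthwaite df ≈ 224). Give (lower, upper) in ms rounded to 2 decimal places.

Per-group SEs: s₁/√n₁ = 81.2/√142 = 6.8142, s₂/√n₂ = 55.0/√87 = 5.8966.
Unpooled SE of the difference: √(46.43332164 + 34.76989156) = 9.0113.
Margin of error = t* · SE = 2.598 × 9.0113 = 23.4114.
x̄₁ − x̄₂ = 500.7 − 450.2 = 50.5000.
CI: 50.5000 ± 23.4114 = (27.09, 73.91).

(27.09, 73.91)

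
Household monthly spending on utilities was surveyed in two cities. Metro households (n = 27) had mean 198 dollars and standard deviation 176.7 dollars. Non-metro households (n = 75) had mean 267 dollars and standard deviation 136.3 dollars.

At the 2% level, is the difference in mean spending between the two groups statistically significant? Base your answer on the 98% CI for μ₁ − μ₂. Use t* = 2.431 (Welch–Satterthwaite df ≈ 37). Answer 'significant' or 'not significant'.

not significant

Per-group SEs: s₁/√n₁ = 176.7/√27 = 34.0059, s₂/√n₂ = 136.3/√75 = 15.7386.
Unpooled SE of the difference: √(1156.40123481 + 247.70352996) = 37.4714.
Margin of error = t* · SE = 2.431 × 37.4714 = 91.0930.
x̄₁ − x̄₂ = 198 − 267 = -69.0000.
CI: -69.0000 ± 91.0930 = (-160.0930, 22.0930).
The interval (-160.0930, 22.0930) contains 0, so the difference is not significant.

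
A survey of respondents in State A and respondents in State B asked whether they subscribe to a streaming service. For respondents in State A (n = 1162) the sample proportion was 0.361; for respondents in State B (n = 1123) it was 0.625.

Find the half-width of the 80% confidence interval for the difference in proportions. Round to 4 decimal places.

The two standard errors are √(0.3610×0.6390/1162) = 0.01409 and √(0.6250×0.3750/1123) = 0.01445.
Because the samples are independent, SE_diff = √(0.01409² + 0.01445²) = 0.02018.
Using z* = 1.282 for 80%, ME = 1.282 × 0.02018 = 0.02587.

0.0259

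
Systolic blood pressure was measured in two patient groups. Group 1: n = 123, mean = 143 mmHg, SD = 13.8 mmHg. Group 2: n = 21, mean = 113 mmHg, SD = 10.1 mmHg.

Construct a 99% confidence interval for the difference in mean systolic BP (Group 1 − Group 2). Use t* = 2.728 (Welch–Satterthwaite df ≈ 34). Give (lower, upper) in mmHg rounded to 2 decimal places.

(23.10, 36.90)

Standard errors of each mean: 13.8/√123 = 1.2443 and 10.1/√21 = 2.2040.
SE(x̄₁ − x̄₂) = √(1.2443² + 2.2040²) = 2.5310 for independent samples with unequal variances.
With t* = 2.728, the margin is 2.728 × 2.5310 = 6.9046.
x̄₁ − x̄₂ = 143 − 113 = 30.0000; the interval is 30.0000 ± 6.9046 = (23.10, 36.90).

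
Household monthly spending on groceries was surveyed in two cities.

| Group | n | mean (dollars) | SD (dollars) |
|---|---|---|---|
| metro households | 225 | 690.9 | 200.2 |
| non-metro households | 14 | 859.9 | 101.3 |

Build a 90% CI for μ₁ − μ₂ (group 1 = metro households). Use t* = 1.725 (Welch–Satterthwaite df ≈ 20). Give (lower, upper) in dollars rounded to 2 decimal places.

(-221.07, -116.93)

SE₁ = s₁/√n₁ = 200.2/√225 = 13.3467; SE₂ = 101.3/√14 = 27.0736.
Independent samples, unequal variances: SE_diff = √(SE₁² + SE₂²) = √(178.13440089 + 732.97981696) = 30.1847.
t* = 1.725, so margin of error = 1.725 × 30.1847 = 52.0686.
Difference in means = 690.9 − 859.9 = -169.0000.
-169.0000 ± 52.0686 → (-221.07, -116.93).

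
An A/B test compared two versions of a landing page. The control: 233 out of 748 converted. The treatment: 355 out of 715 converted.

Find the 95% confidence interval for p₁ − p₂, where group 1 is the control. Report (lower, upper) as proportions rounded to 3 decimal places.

(-0.234, -0.136)

p̂₁ = 233/748 = 0.3115 and p̂₂ = 355/715 = 0.4965.
SE₁ = √(p̂₁(1−p̂₁)/n₁) = √(0.3115·0.6885/748) = 0.01693; SE₂ = √(0.4965·0.5035/715) = 0.01870.
Independent samples: SE of the difference = √(SE₁² + SE₂²) = √(0.0002866249 + 0.00034969) = 0.02523.
z* for 95% confidence is 1.960, so the margin of error is 1.960 × 0.02523 = 0.04945.
Point estimate p̂₁ − p̂₂ = 0.3115 − 0.4965 = -0.1850.
-0.1850 ± 0.04945 → (-0.234, -0.136).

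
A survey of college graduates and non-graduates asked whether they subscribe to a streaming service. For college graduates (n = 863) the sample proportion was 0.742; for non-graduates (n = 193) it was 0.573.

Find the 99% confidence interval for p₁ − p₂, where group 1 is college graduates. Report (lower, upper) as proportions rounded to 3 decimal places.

The two standard errors are √(0.7420×0.2580/863) = 0.01489 and √(0.5730×0.4270/193) = 0.03561.
Because the samples are independent, SE_diff = √(0.01489² + 0.03561²) = 0.03860.
Using z* = 2.576 for 99%, ME = 2.576 × 0.03860 = 0.09943.
p̂₁ − p̂₂ = 0.1690; interval 0.1690 ± 0.09943 gives (0.070, 0.268).

(0.070, 0.268)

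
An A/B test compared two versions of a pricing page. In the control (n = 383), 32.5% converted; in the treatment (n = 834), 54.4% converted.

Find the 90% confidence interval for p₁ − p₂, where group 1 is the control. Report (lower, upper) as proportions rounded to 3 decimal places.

Each SE is √(p̂(1−p̂)/n): √(0.3250·0.6750/383) = 0.02393 and √(0.5440·0.4560/834) = 0.01725.
SE(p̂₁ − p̂₂) = √(SE₁² + SE₂²) = √(0.0005726449 + 0.0002975625) = 0.02950, since the two samples are independent.
At 90% confidence z* = 1.645; margin = 1.645 × 0.02950 = 0.04853.
The difference is 0.3250 − 0.5440 = -0.2190, so the interval is -0.2190 ± 0.04853 = (-0.268, -0.170).

(-0.268, -0.170)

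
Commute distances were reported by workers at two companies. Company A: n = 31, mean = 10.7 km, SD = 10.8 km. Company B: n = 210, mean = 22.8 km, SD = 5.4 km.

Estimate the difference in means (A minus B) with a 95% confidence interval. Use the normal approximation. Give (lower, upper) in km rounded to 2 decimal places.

Standard errors of each mean: 10.8/√31 = 1.9397 and 5.4/√210 = 0.3726.
SE(x̄₁ − x̄₂) = √(1.9397² + 0.3726²) = 1.9752 for independent samples with unequal variances.
With z* = 1.960, the margin is 1.960 × 1.9752 = 3.8714.
x̄₁ − x̄₂ = 10.7 − 22.8 = -12.1000; the interval is -12.1000 ± 3.8714 = (-15.97, -8.23).

(-15.97, -8.23)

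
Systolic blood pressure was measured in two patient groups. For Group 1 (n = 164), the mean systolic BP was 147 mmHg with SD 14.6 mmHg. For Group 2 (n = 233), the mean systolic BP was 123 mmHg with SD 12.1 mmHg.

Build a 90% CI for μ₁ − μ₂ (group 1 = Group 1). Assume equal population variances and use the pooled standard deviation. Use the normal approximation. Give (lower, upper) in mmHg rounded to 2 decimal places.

s_p = √[((n₁−1)s₁² + (n₂−1)s₂²)/(n₁+n₂−2)] = √[(163·14.6² + 232·12.1²)/395] = 13.1892.
SE = 13.1892·√(1/164 + 1/233) = 1.3444.
With z* = 1.645, margin = 1.645 × 1.3444 = 2.2115.
x̄₁ − x̄₂ = 147 − 123 = 24.0000; interval 24.0000 ± 2.2115 = (21.79, 26.21).

(21.79, 26.21)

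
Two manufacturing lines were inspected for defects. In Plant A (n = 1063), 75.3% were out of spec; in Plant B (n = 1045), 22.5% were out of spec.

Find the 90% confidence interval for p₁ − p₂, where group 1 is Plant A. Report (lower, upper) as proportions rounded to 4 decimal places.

SE₁ = √(p̂₁(1−p̂₁)/n₁) = √(0.7530·0.2470/1063) = 0.01323; SE₂ = √(0.2250·0.7750/1045) = 0.01292.
Independent samples: SE of the difference = √(SE₁² + SE₂²) = √(0.0001750329 + 0.0001669264) = 0.01849.
z* for 90% confidence is 1.645, so the margin of error is 1.645 × 0.01849 = 0.03042.
Point estimate p̂₁ − p̂₂ = 0.7530 − 0.2250 = 0.5280.
0.5280 ± 0.03042 → (0.4976, 0.5584).

(0.4976, 0.5584)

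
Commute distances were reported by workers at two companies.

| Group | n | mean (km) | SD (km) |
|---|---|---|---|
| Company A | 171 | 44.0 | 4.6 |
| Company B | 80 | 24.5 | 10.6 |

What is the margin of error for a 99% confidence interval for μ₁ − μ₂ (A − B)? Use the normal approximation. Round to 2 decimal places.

3.18

Standard errors of each mean: 4.6/√171 = 0.3518 and 10.6/√80 = 1.1851.
SE(x̄₁ − x̄₂) = √(0.3518² + 1.1851²) = 1.2362 for independent samples with unequal variances.
With z* = 2.576, the margin is 2.576 × 1.2362 = 3.1845.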